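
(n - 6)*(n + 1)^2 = n^3 - 4*n^2 - 11*n - 6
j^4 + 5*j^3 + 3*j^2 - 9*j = j*(j - 1)*(j + 3)^2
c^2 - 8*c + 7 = (c - 7)*(c - 1)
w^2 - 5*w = w*(w - 5)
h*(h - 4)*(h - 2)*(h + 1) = h^4 - 5*h^3 + 2*h^2 + 8*h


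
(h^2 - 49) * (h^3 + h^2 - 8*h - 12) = h^5 + h^4 - 57*h^3 - 61*h^2 + 392*h + 588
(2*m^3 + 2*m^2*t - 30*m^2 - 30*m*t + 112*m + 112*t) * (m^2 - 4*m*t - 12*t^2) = 2*m^5 - 6*m^4*t - 30*m^4 - 32*m^3*t^2 + 90*m^3*t + 112*m^3 - 24*m^2*t^3 + 480*m^2*t^2 - 336*m^2*t + 360*m*t^3 - 1792*m*t^2 - 1344*t^3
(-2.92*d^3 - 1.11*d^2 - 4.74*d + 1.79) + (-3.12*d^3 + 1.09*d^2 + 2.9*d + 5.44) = -6.04*d^3 - 0.02*d^2 - 1.84*d + 7.23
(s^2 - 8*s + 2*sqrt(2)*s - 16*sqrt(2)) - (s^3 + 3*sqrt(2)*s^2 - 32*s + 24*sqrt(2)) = -s^3 - 3*sqrt(2)*s^2 + s^2 + 2*sqrt(2)*s + 24*s - 40*sqrt(2)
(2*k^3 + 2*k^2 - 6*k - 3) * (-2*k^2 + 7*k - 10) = -4*k^5 + 10*k^4 + 6*k^3 - 56*k^2 + 39*k + 30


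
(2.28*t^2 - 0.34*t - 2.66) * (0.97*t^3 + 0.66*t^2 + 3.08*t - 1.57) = 2.2116*t^5 + 1.175*t^4 + 4.2178*t^3 - 6.3824*t^2 - 7.659*t + 4.1762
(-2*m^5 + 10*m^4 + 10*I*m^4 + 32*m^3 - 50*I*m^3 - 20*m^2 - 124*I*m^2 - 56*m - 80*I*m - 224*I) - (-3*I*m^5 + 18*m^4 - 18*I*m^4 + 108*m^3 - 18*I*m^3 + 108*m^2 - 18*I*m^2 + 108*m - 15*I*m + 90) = -2*m^5 + 3*I*m^5 - 8*m^4 + 28*I*m^4 - 76*m^3 - 32*I*m^3 - 128*m^2 - 106*I*m^2 - 164*m - 65*I*m - 90 - 224*I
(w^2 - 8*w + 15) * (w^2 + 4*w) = w^4 - 4*w^3 - 17*w^2 + 60*w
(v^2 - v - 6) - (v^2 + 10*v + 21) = -11*v - 27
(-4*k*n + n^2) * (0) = 0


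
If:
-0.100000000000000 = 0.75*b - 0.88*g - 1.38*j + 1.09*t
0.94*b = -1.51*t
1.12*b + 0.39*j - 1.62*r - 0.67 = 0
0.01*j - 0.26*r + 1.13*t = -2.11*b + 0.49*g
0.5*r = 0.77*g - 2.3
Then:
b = 1.00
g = 2.90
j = -1.72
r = -0.14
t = -0.62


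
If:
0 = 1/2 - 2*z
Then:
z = 1/4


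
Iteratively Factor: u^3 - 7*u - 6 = (u - 3)*(u^2 + 3*u + 2) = (u - 3)*(u + 2)*(u + 1)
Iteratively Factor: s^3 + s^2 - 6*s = (s - 2)*(s^2 + 3*s) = s*(s - 2)*(s + 3)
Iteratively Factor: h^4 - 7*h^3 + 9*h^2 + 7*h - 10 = (h - 1)*(h^3 - 6*h^2 + 3*h + 10) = (h - 2)*(h - 1)*(h^2 - 4*h - 5) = (h - 2)*(h - 1)*(h + 1)*(h - 5)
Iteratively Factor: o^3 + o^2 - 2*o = (o + 2)*(o^2 - o) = (o - 1)*(o + 2)*(o)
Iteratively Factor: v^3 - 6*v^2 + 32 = (v - 4)*(v^2 - 2*v - 8) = (v - 4)^2*(v + 2)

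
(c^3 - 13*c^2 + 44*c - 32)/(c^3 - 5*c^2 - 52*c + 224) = (c - 1)/(c + 7)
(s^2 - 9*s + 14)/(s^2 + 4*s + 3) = (s^2 - 9*s + 14)/(s^2 + 4*s + 3)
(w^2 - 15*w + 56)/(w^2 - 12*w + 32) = (w - 7)/(w - 4)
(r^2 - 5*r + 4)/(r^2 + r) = (r^2 - 5*r + 4)/(r*(r + 1))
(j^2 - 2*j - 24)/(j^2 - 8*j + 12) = (j + 4)/(j - 2)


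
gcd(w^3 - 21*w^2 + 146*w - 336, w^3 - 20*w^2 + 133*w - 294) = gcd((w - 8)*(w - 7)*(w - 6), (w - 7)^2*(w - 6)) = w^2 - 13*w + 42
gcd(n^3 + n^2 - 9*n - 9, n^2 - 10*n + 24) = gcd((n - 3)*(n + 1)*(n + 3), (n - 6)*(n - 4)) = 1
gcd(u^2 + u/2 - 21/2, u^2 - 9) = u - 3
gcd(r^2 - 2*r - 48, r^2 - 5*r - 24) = r - 8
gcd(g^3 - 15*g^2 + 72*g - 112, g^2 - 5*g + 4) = g - 4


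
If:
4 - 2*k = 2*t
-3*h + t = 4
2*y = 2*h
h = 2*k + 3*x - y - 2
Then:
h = y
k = -3*y - 2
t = 3*y + 4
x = 8*y/3 + 2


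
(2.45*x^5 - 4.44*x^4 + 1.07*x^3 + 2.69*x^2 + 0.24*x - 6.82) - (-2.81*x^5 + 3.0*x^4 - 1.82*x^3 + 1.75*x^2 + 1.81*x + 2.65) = 5.26*x^5 - 7.44*x^4 + 2.89*x^3 + 0.94*x^2 - 1.57*x - 9.47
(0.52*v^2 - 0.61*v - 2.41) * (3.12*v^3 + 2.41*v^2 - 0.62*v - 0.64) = 1.6224*v^5 - 0.65*v^4 - 9.3117*v^3 - 5.7627*v^2 + 1.8846*v + 1.5424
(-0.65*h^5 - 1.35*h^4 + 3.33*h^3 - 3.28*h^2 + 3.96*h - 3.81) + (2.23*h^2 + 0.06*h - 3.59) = -0.65*h^5 - 1.35*h^4 + 3.33*h^3 - 1.05*h^2 + 4.02*h - 7.4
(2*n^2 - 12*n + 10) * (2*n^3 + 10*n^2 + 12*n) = 4*n^5 - 4*n^4 - 76*n^3 - 44*n^2 + 120*n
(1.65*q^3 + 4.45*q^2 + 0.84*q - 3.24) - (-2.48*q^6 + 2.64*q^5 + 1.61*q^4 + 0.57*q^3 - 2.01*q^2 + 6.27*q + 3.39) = 2.48*q^6 - 2.64*q^5 - 1.61*q^4 + 1.08*q^3 + 6.46*q^2 - 5.43*q - 6.63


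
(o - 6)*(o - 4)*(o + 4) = o^3 - 6*o^2 - 16*o + 96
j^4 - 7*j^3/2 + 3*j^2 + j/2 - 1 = (j - 2)*(j - 1)^2*(j + 1/2)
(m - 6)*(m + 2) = m^2 - 4*m - 12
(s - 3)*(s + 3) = s^2 - 9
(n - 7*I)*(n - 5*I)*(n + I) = n^3 - 11*I*n^2 - 23*n - 35*I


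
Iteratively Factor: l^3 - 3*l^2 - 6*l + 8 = (l + 2)*(l^2 - 5*l + 4) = (l - 4)*(l + 2)*(l - 1)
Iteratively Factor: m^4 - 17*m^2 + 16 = (m + 4)*(m^3 - 4*m^2 - m + 4) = (m - 1)*(m + 4)*(m^2 - 3*m - 4) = (m - 1)*(m + 1)*(m + 4)*(m - 4)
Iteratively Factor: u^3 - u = (u + 1)*(u^2 - u) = u*(u + 1)*(u - 1)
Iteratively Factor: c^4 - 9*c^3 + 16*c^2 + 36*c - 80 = (c - 2)*(c^3 - 7*c^2 + 2*c + 40) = (c - 4)*(c - 2)*(c^2 - 3*c - 10) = (c - 4)*(c - 2)*(c + 2)*(c - 5)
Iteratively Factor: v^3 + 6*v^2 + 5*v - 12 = (v + 4)*(v^2 + 2*v - 3) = (v + 3)*(v + 4)*(v - 1)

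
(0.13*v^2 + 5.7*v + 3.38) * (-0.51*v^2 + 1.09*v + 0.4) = -0.0663*v^4 - 2.7653*v^3 + 4.5412*v^2 + 5.9642*v + 1.352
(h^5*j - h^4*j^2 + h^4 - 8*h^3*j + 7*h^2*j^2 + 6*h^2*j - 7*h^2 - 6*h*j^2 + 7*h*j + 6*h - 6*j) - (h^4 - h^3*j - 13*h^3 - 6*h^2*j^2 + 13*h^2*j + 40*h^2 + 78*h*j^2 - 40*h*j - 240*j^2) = h^5*j - h^4*j^2 - 7*h^3*j + 13*h^3 + 13*h^2*j^2 - 7*h^2*j - 47*h^2 - 84*h*j^2 + 47*h*j + 6*h + 240*j^2 - 6*j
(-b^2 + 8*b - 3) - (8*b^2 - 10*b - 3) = -9*b^2 + 18*b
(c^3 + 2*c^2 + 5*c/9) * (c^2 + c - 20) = c^5 + 3*c^4 - 157*c^3/9 - 355*c^2/9 - 100*c/9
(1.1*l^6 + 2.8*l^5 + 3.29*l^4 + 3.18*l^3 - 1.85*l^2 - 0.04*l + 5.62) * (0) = 0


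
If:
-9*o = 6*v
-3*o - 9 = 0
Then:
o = -3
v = 9/2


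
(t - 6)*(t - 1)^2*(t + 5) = t^4 - 3*t^3 - 27*t^2 + 59*t - 30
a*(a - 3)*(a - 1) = a^3 - 4*a^2 + 3*a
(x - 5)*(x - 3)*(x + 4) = x^3 - 4*x^2 - 17*x + 60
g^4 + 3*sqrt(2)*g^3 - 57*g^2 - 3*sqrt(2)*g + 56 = (g - 1)*(g + 1)*(g - 4*sqrt(2))*(g + 7*sqrt(2))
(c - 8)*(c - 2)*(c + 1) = c^3 - 9*c^2 + 6*c + 16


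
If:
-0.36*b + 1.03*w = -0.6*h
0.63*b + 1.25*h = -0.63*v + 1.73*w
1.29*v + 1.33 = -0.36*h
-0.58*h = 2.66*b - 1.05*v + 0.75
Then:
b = -0.79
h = 0.32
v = -1.12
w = -0.47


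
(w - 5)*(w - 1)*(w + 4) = w^3 - 2*w^2 - 19*w + 20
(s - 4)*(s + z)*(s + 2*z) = s^3 + 3*s^2*z - 4*s^2 + 2*s*z^2 - 12*s*z - 8*z^2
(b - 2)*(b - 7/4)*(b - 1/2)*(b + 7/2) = b^4 - 3*b^3/4 - 19*b^2/2 + 273*b/16 - 49/8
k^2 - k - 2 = (k - 2)*(k + 1)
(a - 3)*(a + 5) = a^2 + 2*a - 15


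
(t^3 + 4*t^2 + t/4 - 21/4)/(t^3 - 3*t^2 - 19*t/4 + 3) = (2*t^2 + 5*t - 7)/(2*t^2 - 9*t + 4)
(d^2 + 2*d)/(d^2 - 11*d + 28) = d*(d + 2)/(d^2 - 11*d + 28)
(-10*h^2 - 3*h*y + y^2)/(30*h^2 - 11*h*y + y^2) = (2*h + y)/(-6*h + y)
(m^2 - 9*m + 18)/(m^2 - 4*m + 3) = (m - 6)/(m - 1)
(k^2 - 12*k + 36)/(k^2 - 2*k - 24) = (k - 6)/(k + 4)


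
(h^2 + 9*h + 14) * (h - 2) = h^3 + 7*h^2 - 4*h - 28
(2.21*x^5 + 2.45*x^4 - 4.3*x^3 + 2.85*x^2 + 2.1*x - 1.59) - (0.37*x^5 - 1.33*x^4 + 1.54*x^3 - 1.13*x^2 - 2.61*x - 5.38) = 1.84*x^5 + 3.78*x^4 - 5.84*x^3 + 3.98*x^2 + 4.71*x + 3.79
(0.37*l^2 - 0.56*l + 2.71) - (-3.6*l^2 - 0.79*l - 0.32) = 3.97*l^2 + 0.23*l + 3.03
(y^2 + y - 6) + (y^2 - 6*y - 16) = 2*y^2 - 5*y - 22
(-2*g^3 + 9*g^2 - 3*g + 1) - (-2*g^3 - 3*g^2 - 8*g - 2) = 12*g^2 + 5*g + 3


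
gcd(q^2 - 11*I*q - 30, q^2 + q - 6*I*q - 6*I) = q - 6*I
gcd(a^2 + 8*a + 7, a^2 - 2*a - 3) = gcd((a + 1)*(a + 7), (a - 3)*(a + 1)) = a + 1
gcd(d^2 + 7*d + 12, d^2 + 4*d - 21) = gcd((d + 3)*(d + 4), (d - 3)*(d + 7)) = 1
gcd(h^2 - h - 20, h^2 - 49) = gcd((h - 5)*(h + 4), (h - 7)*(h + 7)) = 1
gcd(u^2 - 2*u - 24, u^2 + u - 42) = u - 6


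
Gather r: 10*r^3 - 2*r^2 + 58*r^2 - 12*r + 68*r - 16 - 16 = 10*r^3 + 56*r^2 + 56*r - 32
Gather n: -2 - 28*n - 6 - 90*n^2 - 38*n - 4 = -90*n^2 - 66*n - 12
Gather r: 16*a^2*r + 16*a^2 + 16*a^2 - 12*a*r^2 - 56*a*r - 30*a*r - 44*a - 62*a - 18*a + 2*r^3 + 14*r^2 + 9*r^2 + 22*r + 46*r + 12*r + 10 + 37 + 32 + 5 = 32*a^2 - 124*a + 2*r^3 + r^2*(23 - 12*a) + r*(16*a^2 - 86*a + 80) + 84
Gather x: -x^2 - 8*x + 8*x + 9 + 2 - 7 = 4 - x^2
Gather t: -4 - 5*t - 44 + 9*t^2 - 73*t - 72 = 9*t^2 - 78*t - 120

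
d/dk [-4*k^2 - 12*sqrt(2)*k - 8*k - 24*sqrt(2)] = -8*k - 12*sqrt(2) - 8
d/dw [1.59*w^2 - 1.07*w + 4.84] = 3.18*w - 1.07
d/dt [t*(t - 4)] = 2*t - 4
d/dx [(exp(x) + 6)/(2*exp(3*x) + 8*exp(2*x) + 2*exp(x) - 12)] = (-(exp(x) + 6)*(3*exp(2*x) + 8*exp(x) + 1) + exp(3*x) + 4*exp(2*x) + exp(x) - 6)*exp(x)/(2*(exp(3*x) + 4*exp(2*x) + exp(x) - 6)^2)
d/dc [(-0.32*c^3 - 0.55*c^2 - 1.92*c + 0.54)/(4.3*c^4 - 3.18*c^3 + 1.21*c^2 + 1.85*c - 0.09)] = (1.376*c^6 + 4.73*c^5 + 22.6318*c^4 - 22.6832*c^3 + 6.5437*c^2 - 1.2078*c - 0.8262)/(18.49*c^8 - 27.348*c^7 + 20.5184*c^6 + 8.2144*c^5 - 11.0759*c^4 + 5.0494*c^3 + 3.2047*c^2 - 0.333*c + 0.0081)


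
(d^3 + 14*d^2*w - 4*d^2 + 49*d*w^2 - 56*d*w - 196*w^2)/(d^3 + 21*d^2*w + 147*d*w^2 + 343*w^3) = (d - 4)/(d + 7*w)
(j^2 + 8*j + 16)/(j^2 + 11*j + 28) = (j + 4)/(j + 7)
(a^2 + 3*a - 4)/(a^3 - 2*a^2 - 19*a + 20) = 1/(a - 5)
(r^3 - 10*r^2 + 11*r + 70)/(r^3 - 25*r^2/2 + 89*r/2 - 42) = 2*(r^2 - 3*r - 10)/(2*r^2 - 11*r + 12)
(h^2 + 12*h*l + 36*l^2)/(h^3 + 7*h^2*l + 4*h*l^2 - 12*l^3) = (h + 6*l)/(h^2 + h*l - 2*l^2)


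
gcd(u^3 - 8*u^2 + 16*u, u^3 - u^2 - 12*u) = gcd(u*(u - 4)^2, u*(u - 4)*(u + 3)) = u^2 - 4*u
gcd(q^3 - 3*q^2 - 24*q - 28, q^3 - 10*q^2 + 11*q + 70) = q^2 - 5*q - 14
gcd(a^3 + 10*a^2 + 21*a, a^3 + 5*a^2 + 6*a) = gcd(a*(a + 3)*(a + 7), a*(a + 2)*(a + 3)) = a^2 + 3*a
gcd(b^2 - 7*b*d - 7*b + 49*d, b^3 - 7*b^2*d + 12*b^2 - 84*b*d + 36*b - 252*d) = b - 7*d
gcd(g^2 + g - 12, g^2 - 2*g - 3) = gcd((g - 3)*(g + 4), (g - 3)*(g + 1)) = g - 3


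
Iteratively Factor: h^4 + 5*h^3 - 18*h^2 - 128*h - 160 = (h + 2)*(h^3 + 3*h^2 - 24*h - 80) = (h + 2)*(h + 4)*(h^2 - h - 20) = (h + 2)*(h + 4)^2*(h - 5)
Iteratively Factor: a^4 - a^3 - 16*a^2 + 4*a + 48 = (a - 2)*(a^3 + a^2 - 14*a - 24) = (a - 2)*(a + 3)*(a^2 - 2*a - 8) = (a - 2)*(a + 2)*(a + 3)*(a - 4)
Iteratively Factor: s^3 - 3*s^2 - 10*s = (s + 2)*(s^2 - 5*s) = s*(s + 2)*(s - 5)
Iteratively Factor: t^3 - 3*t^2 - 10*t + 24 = (t + 3)*(t^2 - 6*t + 8) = (t - 2)*(t + 3)*(t - 4)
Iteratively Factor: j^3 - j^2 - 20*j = (j + 4)*(j^2 - 5*j) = (j - 5)*(j + 4)*(j)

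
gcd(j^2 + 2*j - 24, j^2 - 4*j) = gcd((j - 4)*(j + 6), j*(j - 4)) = j - 4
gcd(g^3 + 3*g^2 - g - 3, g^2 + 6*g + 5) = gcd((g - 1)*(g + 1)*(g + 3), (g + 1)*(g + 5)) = g + 1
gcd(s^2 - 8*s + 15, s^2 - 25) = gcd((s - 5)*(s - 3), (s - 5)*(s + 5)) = s - 5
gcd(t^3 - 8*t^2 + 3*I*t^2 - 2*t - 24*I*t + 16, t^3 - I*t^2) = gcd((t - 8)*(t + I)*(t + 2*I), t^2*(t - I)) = 1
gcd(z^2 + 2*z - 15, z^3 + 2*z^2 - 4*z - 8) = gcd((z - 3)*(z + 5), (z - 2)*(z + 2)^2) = 1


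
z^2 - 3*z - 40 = (z - 8)*(z + 5)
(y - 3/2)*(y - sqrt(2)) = y^2 - 3*y/2 - sqrt(2)*y + 3*sqrt(2)/2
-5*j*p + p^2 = p*(-5*j + p)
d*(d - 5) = d^2 - 5*d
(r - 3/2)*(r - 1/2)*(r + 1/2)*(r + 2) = r^4 + r^3/2 - 13*r^2/4 - r/8 + 3/4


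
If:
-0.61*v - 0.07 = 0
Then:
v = -0.11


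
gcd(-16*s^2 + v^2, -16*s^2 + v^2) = 16*s^2 - v^2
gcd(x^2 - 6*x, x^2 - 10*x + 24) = x - 6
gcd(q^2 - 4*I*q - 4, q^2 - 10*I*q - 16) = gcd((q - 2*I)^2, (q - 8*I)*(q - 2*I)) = q - 2*I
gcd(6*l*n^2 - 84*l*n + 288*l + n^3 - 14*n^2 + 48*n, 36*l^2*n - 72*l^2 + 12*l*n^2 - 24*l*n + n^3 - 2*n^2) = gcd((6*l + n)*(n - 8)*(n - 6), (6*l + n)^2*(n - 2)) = 6*l + n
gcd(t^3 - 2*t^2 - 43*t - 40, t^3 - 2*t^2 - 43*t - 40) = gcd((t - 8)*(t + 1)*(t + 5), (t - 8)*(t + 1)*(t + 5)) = t^3 - 2*t^2 - 43*t - 40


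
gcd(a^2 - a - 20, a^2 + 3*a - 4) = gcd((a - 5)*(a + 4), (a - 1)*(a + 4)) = a + 4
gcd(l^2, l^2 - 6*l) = l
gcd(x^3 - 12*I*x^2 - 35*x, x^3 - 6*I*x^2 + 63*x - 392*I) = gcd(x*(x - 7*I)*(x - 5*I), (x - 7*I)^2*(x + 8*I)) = x - 7*I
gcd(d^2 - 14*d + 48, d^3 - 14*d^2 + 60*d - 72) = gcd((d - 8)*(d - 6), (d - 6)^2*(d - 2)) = d - 6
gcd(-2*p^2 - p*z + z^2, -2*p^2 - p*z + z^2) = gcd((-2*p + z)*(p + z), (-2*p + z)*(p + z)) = -2*p^2 - p*z + z^2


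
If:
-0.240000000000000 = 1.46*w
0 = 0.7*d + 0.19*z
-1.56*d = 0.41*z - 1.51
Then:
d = 30.52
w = -0.16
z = -112.45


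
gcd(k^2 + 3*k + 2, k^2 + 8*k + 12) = k + 2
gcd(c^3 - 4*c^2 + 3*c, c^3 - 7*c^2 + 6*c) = c^2 - c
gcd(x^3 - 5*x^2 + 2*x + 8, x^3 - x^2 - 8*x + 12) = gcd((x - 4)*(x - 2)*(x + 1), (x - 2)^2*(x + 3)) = x - 2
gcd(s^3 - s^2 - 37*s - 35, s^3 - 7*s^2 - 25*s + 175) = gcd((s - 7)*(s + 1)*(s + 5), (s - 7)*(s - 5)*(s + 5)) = s^2 - 2*s - 35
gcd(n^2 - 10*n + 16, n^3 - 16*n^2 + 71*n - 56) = n - 8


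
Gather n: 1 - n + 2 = 3 - n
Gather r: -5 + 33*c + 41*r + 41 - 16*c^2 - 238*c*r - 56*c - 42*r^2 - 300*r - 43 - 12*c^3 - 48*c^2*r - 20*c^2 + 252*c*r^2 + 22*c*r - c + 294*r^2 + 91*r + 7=-12*c^3 - 36*c^2 - 24*c + r^2*(252*c + 252) + r*(-48*c^2 - 216*c - 168)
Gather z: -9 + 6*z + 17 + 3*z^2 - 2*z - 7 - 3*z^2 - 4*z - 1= 0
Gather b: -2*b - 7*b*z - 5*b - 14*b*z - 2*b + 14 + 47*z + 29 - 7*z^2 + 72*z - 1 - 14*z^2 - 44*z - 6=b*(-21*z - 9) - 21*z^2 + 75*z + 36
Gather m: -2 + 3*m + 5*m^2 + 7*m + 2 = 5*m^2 + 10*m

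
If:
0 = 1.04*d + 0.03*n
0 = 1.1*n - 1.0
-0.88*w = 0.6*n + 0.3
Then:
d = -0.03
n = 0.91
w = -0.96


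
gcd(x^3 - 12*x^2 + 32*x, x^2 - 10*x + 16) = x - 8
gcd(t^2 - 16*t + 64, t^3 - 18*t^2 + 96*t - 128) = t^2 - 16*t + 64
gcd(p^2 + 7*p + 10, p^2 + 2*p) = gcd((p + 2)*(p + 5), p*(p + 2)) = p + 2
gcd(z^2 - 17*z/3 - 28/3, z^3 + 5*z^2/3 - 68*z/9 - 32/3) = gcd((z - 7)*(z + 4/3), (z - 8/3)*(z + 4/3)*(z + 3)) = z + 4/3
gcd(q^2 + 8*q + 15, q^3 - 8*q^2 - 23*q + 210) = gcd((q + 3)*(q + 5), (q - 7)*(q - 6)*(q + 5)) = q + 5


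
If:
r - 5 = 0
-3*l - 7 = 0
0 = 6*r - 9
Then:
No Solution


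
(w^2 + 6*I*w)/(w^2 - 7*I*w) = (w + 6*I)/(w - 7*I)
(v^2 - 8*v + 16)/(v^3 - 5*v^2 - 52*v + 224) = (v - 4)/(v^2 - v - 56)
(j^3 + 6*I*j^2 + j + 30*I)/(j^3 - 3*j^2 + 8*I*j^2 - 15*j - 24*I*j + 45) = (j - 2*I)/(j - 3)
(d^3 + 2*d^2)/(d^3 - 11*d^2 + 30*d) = d*(d + 2)/(d^2 - 11*d + 30)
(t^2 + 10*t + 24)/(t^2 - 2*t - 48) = (t + 4)/(t - 8)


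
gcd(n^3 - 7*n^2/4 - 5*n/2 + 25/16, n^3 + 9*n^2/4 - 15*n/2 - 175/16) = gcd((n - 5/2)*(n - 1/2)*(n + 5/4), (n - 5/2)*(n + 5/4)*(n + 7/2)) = n^2 - 5*n/4 - 25/8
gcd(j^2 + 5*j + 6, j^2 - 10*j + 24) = 1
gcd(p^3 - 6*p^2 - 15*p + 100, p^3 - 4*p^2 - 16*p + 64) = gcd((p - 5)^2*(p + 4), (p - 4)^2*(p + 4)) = p + 4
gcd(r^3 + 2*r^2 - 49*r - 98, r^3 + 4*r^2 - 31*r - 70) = r^2 + 9*r + 14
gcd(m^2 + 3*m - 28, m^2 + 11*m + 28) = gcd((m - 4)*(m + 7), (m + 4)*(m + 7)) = m + 7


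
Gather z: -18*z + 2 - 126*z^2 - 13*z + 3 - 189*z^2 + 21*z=-315*z^2 - 10*z + 5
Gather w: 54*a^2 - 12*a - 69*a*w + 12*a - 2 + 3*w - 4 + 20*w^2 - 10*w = 54*a^2 + 20*w^2 + w*(-69*a - 7) - 6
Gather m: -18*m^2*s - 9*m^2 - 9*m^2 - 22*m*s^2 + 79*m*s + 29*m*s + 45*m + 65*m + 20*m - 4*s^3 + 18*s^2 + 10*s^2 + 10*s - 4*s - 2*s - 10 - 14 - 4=m^2*(-18*s - 18) + m*(-22*s^2 + 108*s + 130) - 4*s^3 + 28*s^2 + 4*s - 28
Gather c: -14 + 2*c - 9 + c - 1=3*c - 24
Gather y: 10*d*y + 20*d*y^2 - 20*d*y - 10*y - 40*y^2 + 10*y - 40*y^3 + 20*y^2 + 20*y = -40*y^3 + y^2*(20*d - 20) + y*(20 - 10*d)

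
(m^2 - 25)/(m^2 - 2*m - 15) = (m + 5)/(m + 3)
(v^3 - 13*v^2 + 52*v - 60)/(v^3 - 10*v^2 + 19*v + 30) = (v - 2)/(v + 1)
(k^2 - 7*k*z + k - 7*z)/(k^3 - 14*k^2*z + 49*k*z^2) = (-k - 1)/(k*(-k + 7*z))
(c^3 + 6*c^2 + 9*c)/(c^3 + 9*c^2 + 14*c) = (c^2 + 6*c + 9)/(c^2 + 9*c + 14)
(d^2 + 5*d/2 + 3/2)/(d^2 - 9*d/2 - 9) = (d + 1)/(d - 6)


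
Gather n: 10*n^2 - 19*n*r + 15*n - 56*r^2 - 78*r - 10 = 10*n^2 + n*(15 - 19*r) - 56*r^2 - 78*r - 10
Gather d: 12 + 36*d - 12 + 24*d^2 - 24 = 24*d^2 + 36*d - 24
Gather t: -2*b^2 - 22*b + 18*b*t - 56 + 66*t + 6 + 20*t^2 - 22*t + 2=-2*b^2 - 22*b + 20*t^2 + t*(18*b + 44) - 48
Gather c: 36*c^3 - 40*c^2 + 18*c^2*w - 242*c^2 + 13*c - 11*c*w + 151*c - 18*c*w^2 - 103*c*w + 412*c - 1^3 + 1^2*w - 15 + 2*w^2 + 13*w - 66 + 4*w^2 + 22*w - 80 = 36*c^3 + c^2*(18*w - 282) + c*(-18*w^2 - 114*w + 576) + 6*w^2 + 36*w - 162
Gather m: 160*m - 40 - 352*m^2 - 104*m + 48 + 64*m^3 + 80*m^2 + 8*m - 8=64*m^3 - 272*m^2 + 64*m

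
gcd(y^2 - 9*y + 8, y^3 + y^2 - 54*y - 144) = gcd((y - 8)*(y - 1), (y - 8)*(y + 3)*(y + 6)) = y - 8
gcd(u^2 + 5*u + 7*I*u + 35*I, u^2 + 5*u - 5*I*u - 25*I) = u + 5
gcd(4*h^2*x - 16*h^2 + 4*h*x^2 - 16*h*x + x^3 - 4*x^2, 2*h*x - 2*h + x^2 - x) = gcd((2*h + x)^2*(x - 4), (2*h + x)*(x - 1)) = 2*h + x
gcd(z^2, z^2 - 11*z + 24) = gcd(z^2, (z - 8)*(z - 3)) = 1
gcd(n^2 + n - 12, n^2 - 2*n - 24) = n + 4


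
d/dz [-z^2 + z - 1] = 1 - 2*z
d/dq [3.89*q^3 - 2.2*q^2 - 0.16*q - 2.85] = 11.67*q^2 - 4.4*q - 0.16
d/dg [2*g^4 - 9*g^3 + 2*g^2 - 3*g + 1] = 8*g^3 - 27*g^2 + 4*g - 3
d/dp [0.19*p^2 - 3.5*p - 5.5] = 0.38*p - 3.5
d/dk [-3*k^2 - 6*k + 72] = -6*k - 6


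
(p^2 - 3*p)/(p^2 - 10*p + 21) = p/(p - 7)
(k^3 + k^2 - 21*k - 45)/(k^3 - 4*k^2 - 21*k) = (k^2 - 2*k - 15)/(k*(k - 7))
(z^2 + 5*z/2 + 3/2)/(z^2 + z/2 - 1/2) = (2*z + 3)/(2*z - 1)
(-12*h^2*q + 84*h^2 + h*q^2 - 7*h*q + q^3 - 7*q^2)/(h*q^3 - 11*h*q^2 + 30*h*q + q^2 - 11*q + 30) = (-12*h^2*q + 84*h^2 + h*q^2 - 7*h*q + q^3 - 7*q^2)/(h*q^3 - 11*h*q^2 + 30*h*q + q^2 - 11*q + 30)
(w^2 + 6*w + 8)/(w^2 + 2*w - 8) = (w + 2)/(w - 2)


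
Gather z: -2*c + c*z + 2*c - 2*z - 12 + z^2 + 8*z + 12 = z^2 + z*(c + 6)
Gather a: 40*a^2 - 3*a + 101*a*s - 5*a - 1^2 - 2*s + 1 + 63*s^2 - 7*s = 40*a^2 + a*(101*s - 8) + 63*s^2 - 9*s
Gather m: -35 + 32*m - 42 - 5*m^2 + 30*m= -5*m^2 + 62*m - 77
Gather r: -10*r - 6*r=-16*r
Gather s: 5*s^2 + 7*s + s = 5*s^2 + 8*s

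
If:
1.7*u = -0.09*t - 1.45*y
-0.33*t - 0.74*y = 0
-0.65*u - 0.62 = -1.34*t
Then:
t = 0.55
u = 0.18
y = -0.25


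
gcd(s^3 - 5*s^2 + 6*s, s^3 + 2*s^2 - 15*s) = s^2 - 3*s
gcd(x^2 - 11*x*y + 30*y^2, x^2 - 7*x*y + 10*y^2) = x - 5*y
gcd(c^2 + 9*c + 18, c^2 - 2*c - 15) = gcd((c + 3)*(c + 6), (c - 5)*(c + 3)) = c + 3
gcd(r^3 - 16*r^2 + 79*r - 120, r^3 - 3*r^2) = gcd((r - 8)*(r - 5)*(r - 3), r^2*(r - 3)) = r - 3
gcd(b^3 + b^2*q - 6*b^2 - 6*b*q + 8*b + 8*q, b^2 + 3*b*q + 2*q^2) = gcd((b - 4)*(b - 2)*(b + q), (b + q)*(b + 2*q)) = b + q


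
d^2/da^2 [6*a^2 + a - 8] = 12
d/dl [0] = 0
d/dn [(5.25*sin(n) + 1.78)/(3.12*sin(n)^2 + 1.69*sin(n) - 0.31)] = (-11.1072*sin(n) + 8.19*cos(2*n) - 12.8257)*cos(n)/(3.12*sin(n)^2 + 1.69*sin(n) - 0.31)^2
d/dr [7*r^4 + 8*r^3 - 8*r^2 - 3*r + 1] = 28*r^3 + 24*r^2 - 16*r - 3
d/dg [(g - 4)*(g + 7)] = 2*g + 3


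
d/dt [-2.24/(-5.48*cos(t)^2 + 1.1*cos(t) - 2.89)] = (24.5504*cos(t) - 2.464)*sin(t)/(5.48*cos(t)^2 - 1.1*cos(t) + 2.89)^2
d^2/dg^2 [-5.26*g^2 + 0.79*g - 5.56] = -10.5200000000000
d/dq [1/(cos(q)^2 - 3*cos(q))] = (2*cos(q) - 3)*sin(q)/((cos(q) - 3)^2*cos(q)^2)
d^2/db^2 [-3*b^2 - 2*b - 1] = -6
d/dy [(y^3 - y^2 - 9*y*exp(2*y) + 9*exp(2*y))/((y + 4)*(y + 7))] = (y^4 - 18*y^3*exp(2*y) + 22*y^3 - 171*y^2*exp(2*y) + 73*y^2 - 324*y*exp(2*y) - 56*y + 153*exp(2*y))/(y^4 + 22*y^3 + 177*y^2 + 616*y + 784)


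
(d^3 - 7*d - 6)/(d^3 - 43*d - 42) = (d^2 - d - 6)/(d^2 - d - 42)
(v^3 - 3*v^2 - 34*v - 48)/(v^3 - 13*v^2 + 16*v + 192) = (v + 2)/(v - 8)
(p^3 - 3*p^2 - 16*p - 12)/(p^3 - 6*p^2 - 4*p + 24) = (p + 1)/(p - 2)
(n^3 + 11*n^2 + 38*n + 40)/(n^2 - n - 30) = (n^2 + 6*n + 8)/(n - 6)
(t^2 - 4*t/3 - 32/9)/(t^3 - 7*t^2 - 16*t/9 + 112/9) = (3*t - 8)/(3*t^2 - 25*t + 28)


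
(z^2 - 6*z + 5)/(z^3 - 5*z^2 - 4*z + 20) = (z - 1)/(z^2 - 4)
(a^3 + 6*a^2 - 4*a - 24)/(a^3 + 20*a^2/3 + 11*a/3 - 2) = 3*(a^2 - 4)/(3*a^2 + 2*a - 1)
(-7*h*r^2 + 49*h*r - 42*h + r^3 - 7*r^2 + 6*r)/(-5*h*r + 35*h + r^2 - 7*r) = (7*h*r^2 - 49*h*r + 42*h - r^3 + 7*r^2 - 6*r)/(5*h*r - 35*h - r^2 + 7*r)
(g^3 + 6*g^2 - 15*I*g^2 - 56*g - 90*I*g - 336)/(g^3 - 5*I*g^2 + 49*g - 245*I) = (g^2 + g*(6 - 8*I) - 48*I)/(g^2 + 2*I*g + 35)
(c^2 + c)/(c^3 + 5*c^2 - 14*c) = (c + 1)/(c^2 + 5*c - 14)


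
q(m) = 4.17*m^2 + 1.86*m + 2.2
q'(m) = 8.34*m + 1.86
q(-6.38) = 160.07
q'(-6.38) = -51.35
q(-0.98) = 4.38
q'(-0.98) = -6.31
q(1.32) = 11.92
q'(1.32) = 12.87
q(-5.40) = 113.75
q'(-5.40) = -43.18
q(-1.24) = 6.31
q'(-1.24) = -8.48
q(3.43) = 57.64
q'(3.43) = 30.47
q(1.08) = 9.07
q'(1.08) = 10.87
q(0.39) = 3.56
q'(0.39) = 5.11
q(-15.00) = 912.55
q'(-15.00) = -123.24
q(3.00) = 45.31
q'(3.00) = 26.88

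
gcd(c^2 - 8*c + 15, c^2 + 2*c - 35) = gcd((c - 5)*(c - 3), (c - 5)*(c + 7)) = c - 5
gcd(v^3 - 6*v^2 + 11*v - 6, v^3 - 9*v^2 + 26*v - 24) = v^2 - 5*v + 6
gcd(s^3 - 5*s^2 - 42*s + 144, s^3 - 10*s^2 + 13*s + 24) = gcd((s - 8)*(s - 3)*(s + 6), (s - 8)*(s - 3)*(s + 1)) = s^2 - 11*s + 24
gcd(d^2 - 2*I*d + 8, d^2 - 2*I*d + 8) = d^2 - 2*I*d + 8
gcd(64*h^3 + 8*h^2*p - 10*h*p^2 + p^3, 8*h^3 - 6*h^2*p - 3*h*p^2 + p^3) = -8*h^2 - 2*h*p + p^2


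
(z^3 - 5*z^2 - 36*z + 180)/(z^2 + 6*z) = z - 11 + 30/z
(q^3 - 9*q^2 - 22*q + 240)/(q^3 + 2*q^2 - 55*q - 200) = (q - 6)/(q + 5)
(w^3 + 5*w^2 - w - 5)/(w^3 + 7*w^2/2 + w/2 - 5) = 2*(w^2 + 6*w + 5)/(2*w^2 + 9*w + 10)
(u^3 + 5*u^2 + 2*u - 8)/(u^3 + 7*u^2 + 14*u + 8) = (u - 1)/(u + 1)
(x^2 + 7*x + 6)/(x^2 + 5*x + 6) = (x^2 + 7*x + 6)/(x^2 + 5*x + 6)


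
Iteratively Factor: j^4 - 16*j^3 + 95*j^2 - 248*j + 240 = (j - 5)*(j^3 - 11*j^2 + 40*j - 48) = (j - 5)*(j - 3)*(j^2 - 8*j + 16) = (j - 5)*(j - 4)*(j - 3)*(j - 4)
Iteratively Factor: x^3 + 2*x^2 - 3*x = (x - 1)*(x^2 + 3*x) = x*(x - 1)*(x + 3)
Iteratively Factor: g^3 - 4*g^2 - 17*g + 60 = (g + 4)*(g^2 - 8*g + 15) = (g - 3)*(g + 4)*(g - 5)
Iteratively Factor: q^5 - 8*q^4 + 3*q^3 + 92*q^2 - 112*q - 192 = (q - 4)*(q^4 - 4*q^3 - 13*q^2 + 40*q + 48) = (q - 4)^2*(q^3 - 13*q - 12) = (q - 4)^2*(q + 1)*(q^2 - q - 12) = (q - 4)^2*(q + 1)*(q + 3)*(q - 4)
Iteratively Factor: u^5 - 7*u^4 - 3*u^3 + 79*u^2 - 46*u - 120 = (u - 2)*(u^4 - 5*u^3 - 13*u^2 + 53*u + 60) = (u - 4)*(u - 2)*(u^3 - u^2 - 17*u - 15) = (u - 4)*(u - 2)*(u + 3)*(u^2 - 4*u - 5) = (u - 4)*(u - 2)*(u + 1)*(u + 3)*(u - 5)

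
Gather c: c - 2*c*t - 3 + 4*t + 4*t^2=c*(1 - 2*t) + 4*t^2 + 4*t - 3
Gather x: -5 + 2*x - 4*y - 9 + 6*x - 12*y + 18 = 8*x - 16*y + 4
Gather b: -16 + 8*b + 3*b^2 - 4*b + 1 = 3*b^2 + 4*b - 15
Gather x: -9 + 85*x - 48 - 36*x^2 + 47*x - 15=-36*x^2 + 132*x - 72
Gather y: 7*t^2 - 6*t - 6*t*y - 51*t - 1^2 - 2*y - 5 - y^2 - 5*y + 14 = 7*t^2 - 57*t - y^2 + y*(-6*t - 7) + 8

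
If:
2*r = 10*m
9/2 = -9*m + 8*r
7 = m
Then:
No Solution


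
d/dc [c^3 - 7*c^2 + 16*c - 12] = 3*c^2 - 14*c + 16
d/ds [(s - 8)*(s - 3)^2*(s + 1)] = 4*s^3 - 39*s^2 + 86*s - 15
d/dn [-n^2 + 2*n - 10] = 2 - 2*n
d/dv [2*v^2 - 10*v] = 4*v - 10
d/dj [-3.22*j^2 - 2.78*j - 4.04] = -6.44*j - 2.78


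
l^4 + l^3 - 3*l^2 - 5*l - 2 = (l - 2)*(l + 1)^3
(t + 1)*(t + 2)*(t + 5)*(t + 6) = t^4 + 14*t^3 + 65*t^2 + 112*t + 60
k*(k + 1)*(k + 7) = k^3 + 8*k^2 + 7*k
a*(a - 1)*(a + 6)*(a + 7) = a^4 + 12*a^3 + 29*a^2 - 42*a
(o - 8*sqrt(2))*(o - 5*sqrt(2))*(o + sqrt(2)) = o^3 - 12*sqrt(2)*o^2 + 54*o + 80*sqrt(2)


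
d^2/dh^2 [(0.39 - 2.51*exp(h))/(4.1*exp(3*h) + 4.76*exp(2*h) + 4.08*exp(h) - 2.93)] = (-168.7724*exp(6*h) - 87.9523800000001*exp(5*h) + 194.802184*exp(4*h) - 294.844286*exp(3*h) - 145.150842*exp(2*h) - 1.75644*exp(h) - 16.885883)*exp(h)/(68.921*exp(9*h) + 240.0468*exp(8*h) + 484.44288*exp(7*h) + 437.841956*exp(6*h) + 138.988464*exp(5*h) - 255.527952*exp(4*h) - 167.906082*exp(3*h) - 23.729484*exp(2*h) + 105.079176*exp(h) - 25.153757)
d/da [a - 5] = 1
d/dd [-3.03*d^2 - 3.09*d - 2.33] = -6.06*d - 3.09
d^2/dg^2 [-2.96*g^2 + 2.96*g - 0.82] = -5.92000000000000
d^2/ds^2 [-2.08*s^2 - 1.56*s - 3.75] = -4.16000000000000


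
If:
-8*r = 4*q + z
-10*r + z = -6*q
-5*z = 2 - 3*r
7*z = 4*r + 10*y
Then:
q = 18/223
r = 2/223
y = -312/1115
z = -88/223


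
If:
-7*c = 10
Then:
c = -10/7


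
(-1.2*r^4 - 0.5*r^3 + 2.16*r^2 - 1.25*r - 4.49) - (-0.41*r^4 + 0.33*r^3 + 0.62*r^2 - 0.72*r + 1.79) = -0.79*r^4 - 0.83*r^3 + 1.54*r^2 - 0.53*r - 6.28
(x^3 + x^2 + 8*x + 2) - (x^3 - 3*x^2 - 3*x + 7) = 4*x^2 + 11*x - 5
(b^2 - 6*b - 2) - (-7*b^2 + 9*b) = 8*b^2 - 15*b - 2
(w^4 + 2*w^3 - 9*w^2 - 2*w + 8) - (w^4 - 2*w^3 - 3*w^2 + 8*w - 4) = 4*w^3 - 6*w^2 - 10*w + 12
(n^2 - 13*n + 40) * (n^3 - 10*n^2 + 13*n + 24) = n^5 - 23*n^4 + 183*n^3 - 545*n^2 + 208*n + 960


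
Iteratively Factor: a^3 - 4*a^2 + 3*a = (a - 1)*(a^2 - 3*a) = a*(a - 1)*(a - 3)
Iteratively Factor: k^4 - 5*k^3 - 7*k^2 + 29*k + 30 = (k + 1)*(k^3 - 6*k^2 - k + 30) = (k - 3)*(k + 1)*(k^2 - 3*k - 10) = (k - 5)*(k - 3)*(k + 1)*(k + 2)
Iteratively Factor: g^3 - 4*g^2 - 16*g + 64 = (g - 4)*(g^2 - 16) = (g - 4)*(g + 4)*(g - 4)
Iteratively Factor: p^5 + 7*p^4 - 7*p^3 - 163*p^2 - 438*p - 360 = (p + 3)*(p^4 + 4*p^3 - 19*p^2 - 106*p - 120) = (p + 3)*(p + 4)*(p^3 - 19*p - 30) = (p - 5)*(p + 3)*(p + 4)*(p^2 + 5*p + 6) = (p - 5)*(p + 3)^2*(p + 4)*(p + 2)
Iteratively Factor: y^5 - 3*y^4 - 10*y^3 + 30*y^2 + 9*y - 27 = (y + 3)*(y^4 - 6*y^3 + 8*y^2 + 6*y - 9) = (y - 3)*(y + 3)*(y^3 - 3*y^2 - y + 3) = (y - 3)*(y - 1)*(y + 3)*(y^2 - 2*y - 3) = (y - 3)*(y - 1)*(y + 1)*(y + 3)*(y - 3)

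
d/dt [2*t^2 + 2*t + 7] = 4*t + 2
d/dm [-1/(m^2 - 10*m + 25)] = 2*(m - 5)/(m^2 - 10*m + 25)^2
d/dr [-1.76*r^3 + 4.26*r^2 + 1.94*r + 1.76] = -5.28*r^2 + 8.52*r + 1.94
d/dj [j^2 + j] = 2*j + 1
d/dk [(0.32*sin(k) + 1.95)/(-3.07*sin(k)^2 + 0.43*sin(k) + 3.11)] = (0.9824*sin(k)^2 + 11.973*sin(k) + 0.1567)*cos(k)/(9.4249*sin(k)^4 - 2.6402*sin(k)^3 - 18.9105*sin(k)^2 + 2.6746*sin(k) + 9.6721)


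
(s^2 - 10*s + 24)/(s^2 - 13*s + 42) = (s - 4)/(s - 7)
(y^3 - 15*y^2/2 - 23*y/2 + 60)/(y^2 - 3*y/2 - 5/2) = (y^2 - 5*y - 24)/(y + 1)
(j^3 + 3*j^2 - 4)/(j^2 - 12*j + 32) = (j^3 + 3*j^2 - 4)/(j^2 - 12*j + 32)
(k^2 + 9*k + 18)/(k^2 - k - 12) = (k + 6)/(k - 4)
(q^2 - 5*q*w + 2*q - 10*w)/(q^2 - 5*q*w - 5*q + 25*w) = (q + 2)/(q - 5)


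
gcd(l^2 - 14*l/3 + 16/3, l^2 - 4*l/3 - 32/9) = l - 8/3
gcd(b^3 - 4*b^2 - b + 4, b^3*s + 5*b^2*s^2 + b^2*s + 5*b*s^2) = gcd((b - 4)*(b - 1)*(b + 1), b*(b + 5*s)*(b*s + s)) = b + 1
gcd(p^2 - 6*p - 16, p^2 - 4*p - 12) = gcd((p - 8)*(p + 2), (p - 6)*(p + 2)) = p + 2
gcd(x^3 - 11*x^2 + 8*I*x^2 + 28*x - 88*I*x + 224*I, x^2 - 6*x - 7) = x - 7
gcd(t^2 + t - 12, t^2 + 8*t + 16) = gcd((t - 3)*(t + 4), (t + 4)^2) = t + 4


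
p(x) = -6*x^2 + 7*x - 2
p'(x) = 7 - 12*x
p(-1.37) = -22.85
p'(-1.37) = 23.44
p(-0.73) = -10.31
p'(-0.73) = 15.76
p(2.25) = -16.62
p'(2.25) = -20.00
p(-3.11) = -81.80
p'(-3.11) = 44.32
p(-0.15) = -3.18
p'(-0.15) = 8.80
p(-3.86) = -118.42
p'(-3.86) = 53.32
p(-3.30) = -90.44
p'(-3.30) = 46.60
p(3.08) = -37.36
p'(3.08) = -29.96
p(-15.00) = -1457.00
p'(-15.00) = 187.00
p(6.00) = -176.00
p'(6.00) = -65.00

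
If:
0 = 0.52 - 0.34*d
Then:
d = 1.53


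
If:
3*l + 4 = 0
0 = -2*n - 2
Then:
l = -4/3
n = -1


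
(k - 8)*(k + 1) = k^2 - 7*k - 8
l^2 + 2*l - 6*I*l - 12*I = (l + 2)*(l - 6*I)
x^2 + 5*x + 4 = (x + 1)*(x + 4)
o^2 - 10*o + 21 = (o - 7)*(o - 3)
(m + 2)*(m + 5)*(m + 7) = m^3 + 14*m^2 + 59*m + 70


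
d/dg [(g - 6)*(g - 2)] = 2*g - 8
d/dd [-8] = 0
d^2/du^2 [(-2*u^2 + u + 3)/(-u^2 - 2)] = 2*(-u^3 - 21*u^2 + 6*u + 14)/(u^6 + 6*u^4 + 12*u^2 + 8)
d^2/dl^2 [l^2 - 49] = 2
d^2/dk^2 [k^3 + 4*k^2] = 6*k + 8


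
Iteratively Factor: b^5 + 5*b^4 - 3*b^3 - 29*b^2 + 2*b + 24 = (b + 1)*(b^4 + 4*b^3 - 7*b^2 - 22*b + 24) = (b - 1)*(b + 1)*(b^3 + 5*b^2 - 2*b - 24) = (b - 1)*(b + 1)*(b + 3)*(b^2 + 2*b - 8) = (b - 1)*(b + 1)*(b + 3)*(b + 4)*(b - 2)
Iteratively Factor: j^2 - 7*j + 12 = (j - 3)*(j - 4)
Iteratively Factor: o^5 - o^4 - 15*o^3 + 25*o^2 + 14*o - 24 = (o + 1)*(o^4 - 2*o^3 - 13*o^2 + 38*o - 24) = (o - 1)*(o + 1)*(o^3 - o^2 - 14*o + 24) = (o - 2)*(o - 1)*(o + 1)*(o^2 + o - 12) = (o - 2)*(o - 1)*(o + 1)*(o + 4)*(o - 3)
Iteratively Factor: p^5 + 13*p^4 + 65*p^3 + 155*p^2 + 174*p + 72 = (p + 4)*(p^4 + 9*p^3 + 29*p^2 + 39*p + 18) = (p + 3)*(p + 4)*(p^3 + 6*p^2 + 11*p + 6) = (p + 2)*(p + 3)*(p + 4)*(p^2 + 4*p + 3) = (p + 1)*(p + 2)*(p + 3)*(p + 4)*(p + 3)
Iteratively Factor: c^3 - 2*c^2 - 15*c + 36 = (c - 3)*(c^2 + c - 12) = (c - 3)*(c + 4)*(c - 3)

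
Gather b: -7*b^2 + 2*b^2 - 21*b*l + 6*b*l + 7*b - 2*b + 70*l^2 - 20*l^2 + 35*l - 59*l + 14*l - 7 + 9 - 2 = -5*b^2 + b*(5 - 15*l) + 50*l^2 - 10*l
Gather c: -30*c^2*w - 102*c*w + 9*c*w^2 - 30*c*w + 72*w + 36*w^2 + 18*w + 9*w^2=-30*c^2*w + c*(9*w^2 - 132*w) + 45*w^2 + 90*w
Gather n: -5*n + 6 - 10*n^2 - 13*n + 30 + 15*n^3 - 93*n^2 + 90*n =15*n^3 - 103*n^2 + 72*n + 36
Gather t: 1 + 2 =3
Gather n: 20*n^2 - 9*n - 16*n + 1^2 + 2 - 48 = 20*n^2 - 25*n - 45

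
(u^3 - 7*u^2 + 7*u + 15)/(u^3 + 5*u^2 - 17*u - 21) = (u - 5)/(u + 7)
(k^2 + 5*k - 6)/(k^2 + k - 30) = (k - 1)/(k - 5)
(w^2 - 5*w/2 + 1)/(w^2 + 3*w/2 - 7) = (2*w - 1)/(2*w + 7)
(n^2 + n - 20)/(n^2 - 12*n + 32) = (n + 5)/(n - 8)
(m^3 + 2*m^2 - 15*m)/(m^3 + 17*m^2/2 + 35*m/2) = 2*(m - 3)/(2*m + 7)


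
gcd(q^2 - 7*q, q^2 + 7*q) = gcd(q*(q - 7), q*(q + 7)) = q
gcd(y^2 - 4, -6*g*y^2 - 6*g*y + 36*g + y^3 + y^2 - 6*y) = y - 2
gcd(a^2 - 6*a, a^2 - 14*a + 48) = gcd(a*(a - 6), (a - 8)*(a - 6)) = a - 6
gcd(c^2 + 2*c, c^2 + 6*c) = c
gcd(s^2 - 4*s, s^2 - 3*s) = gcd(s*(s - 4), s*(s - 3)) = s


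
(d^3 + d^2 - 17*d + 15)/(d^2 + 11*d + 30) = (d^2 - 4*d + 3)/(d + 6)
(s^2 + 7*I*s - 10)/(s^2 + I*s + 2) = (s + 5*I)/(s - I)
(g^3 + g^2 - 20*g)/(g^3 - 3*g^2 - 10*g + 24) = g*(g + 5)/(g^2 + g - 6)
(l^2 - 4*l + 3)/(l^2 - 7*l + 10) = (l^2 - 4*l + 3)/(l^2 - 7*l + 10)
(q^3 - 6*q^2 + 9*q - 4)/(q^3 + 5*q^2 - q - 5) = (q^2 - 5*q + 4)/(q^2 + 6*q + 5)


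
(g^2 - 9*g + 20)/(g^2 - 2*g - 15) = (g - 4)/(g + 3)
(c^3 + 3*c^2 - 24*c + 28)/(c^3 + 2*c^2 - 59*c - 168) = (c^2 - 4*c + 4)/(c^2 - 5*c - 24)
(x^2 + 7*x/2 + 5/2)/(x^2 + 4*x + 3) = (x + 5/2)/(x + 3)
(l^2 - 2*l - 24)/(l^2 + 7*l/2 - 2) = 2*(l - 6)/(2*l - 1)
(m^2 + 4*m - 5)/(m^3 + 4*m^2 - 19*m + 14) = (m + 5)/(m^2 + 5*m - 14)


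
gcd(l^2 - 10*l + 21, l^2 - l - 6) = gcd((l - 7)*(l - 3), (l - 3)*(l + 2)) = l - 3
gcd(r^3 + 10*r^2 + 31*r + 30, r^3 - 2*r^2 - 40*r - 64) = r + 2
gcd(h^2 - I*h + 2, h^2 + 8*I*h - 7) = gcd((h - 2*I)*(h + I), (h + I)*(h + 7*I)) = h + I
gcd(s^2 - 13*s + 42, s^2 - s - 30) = s - 6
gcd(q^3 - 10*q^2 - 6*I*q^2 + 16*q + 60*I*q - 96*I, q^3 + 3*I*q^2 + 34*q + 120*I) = q - 6*I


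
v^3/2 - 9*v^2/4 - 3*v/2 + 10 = (v/2 + 1)*(v - 4)*(v - 5/2)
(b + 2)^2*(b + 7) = b^3 + 11*b^2 + 32*b + 28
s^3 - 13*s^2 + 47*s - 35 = (s - 7)*(s - 5)*(s - 1)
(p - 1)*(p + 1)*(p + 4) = p^3 + 4*p^2 - p - 4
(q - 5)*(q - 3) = q^2 - 8*q + 15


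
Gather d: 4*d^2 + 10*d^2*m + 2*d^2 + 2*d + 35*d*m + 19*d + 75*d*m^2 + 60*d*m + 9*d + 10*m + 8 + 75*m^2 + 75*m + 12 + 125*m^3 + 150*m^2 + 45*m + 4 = d^2*(10*m + 6) + d*(75*m^2 + 95*m + 30) + 125*m^3 + 225*m^2 + 130*m + 24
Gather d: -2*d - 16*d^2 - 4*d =-16*d^2 - 6*d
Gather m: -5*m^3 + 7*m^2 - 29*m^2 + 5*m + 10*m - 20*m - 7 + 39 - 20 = -5*m^3 - 22*m^2 - 5*m + 12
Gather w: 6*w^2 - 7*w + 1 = 6*w^2 - 7*w + 1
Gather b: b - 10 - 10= b - 20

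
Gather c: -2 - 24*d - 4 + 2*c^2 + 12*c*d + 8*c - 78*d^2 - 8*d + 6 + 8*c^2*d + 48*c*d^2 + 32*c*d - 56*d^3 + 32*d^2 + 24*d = c^2*(8*d + 2) + c*(48*d^2 + 44*d + 8) - 56*d^3 - 46*d^2 - 8*d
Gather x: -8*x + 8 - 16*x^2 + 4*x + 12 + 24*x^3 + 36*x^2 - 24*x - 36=24*x^3 + 20*x^2 - 28*x - 16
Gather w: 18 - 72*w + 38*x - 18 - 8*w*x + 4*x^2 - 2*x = w*(-8*x - 72) + 4*x^2 + 36*x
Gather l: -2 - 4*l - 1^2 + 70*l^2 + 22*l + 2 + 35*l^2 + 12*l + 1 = 105*l^2 + 30*l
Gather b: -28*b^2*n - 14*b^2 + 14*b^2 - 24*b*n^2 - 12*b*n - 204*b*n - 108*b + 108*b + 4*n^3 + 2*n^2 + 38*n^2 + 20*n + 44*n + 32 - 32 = -28*b^2*n + b*(-24*n^2 - 216*n) + 4*n^3 + 40*n^2 + 64*n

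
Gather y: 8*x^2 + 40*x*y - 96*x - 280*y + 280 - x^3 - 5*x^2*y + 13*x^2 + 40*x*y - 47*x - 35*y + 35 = -x^3 + 21*x^2 - 143*x + y*(-5*x^2 + 80*x - 315) + 315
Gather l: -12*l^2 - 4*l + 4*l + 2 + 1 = 3 - 12*l^2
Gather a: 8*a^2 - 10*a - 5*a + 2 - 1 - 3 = 8*a^2 - 15*a - 2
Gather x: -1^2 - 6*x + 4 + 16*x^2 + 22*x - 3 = 16*x^2 + 16*x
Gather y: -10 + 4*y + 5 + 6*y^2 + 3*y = 6*y^2 + 7*y - 5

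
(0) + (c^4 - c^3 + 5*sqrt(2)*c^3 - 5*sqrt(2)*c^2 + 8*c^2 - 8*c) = c^4 - c^3 + 5*sqrt(2)*c^3 - 5*sqrt(2)*c^2 + 8*c^2 - 8*c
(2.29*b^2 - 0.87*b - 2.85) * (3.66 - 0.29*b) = -0.6641*b^3 + 8.6337*b^2 - 2.3577*b - 10.431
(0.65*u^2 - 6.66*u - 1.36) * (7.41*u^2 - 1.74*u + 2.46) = 4.8165*u^4 - 50.4816*u^3 + 3.1098*u^2 - 14.0172*u - 3.3456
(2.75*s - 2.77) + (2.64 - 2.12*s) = 0.63*s - 0.13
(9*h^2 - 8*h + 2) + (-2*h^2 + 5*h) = 7*h^2 - 3*h + 2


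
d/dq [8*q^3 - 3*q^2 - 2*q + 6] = 24*q^2 - 6*q - 2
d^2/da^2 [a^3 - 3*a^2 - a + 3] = 6*a - 6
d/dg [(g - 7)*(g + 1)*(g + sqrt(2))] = 3*g^2 - 12*g + 2*sqrt(2)*g - 6*sqrt(2) - 7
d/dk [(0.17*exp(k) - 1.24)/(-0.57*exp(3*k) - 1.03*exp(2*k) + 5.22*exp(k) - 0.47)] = (0.1938*exp(3*k) - 1.9453*exp(2*k) - 2.5544*exp(k) + 6.3929)*exp(k)/(0.3249*exp(6*k) + 1.1742*exp(5*k) - 4.8899*exp(4*k) - 10.2174*exp(3*k) + 28.2166*exp(2*k) - 4.9068*exp(k) + 0.2209)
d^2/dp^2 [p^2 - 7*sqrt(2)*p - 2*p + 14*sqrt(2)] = 2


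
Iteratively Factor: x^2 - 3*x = (x - 3)*(x)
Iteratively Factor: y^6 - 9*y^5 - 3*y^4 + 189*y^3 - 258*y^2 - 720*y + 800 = (y - 5)*(y^5 - 4*y^4 - 23*y^3 + 74*y^2 + 112*y - 160) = (y - 5)*(y - 1)*(y^4 - 3*y^3 - 26*y^2 + 48*y + 160) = (y - 5)*(y - 1)*(y + 2)*(y^3 - 5*y^2 - 16*y + 80) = (y - 5)*(y - 4)*(y - 1)*(y + 2)*(y^2 - y - 20) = (y - 5)^2*(y - 4)*(y - 1)*(y + 2)*(y + 4)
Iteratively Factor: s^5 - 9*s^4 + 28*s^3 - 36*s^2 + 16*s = (s)*(s^4 - 9*s^3 + 28*s^2 - 36*s + 16) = s*(s - 2)*(s^3 - 7*s^2 + 14*s - 8) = s*(s - 2)*(s - 1)*(s^2 - 6*s + 8) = s*(s - 2)^2*(s - 1)*(s - 4)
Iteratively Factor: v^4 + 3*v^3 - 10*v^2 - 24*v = (v)*(v^3 + 3*v^2 - 10*v - 24) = v*(v + 2)*(v^2 + v - 12) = v*(v + 2)*(v + 4)*(v - 3)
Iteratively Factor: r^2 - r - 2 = (r - 2)*(r + 1)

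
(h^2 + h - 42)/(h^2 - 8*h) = (h^2 + h - 42)/(h*(h - 8))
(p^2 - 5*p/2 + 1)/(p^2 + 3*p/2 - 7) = (2*p - 1)/(2*p + 7)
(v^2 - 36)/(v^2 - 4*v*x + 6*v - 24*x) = (6 - v)/(-v + 4*x)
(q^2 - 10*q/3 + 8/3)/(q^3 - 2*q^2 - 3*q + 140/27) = 9*(q - 2)/(9*q^2 - 6*q - 35)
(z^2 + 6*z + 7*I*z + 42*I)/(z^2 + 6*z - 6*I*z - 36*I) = (z + 7*I)/(z - 6*I)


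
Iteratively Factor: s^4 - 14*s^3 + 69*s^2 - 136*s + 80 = (s - 1)*(s^3 - 13*s^2 + 56*s - 80) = (s - 5)*(s - 1)*(s^2 - 8*s + 16) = (s - 5)*(s - 4)*(s - 1)*(s - 4)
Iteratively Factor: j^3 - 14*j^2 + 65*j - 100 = (j - 5)*(j^2 - 9*j + 20) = (j - 5)^2*(j - 4)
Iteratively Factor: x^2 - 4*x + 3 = (x - 1)*(x - 3)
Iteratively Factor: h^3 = (h)*(h^2) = h^2*(h)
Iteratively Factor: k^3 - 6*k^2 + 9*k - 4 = (k - 4)*(k^2 - 2*k + 1) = (k - 4)*(k - 1)*(k - 1)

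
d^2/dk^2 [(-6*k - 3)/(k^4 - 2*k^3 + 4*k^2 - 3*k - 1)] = 6*((2*k + 1)*(4*k^3 - 6*k^2 + 8*k - 3)^2 + 2*(4*k^3 - 6*k^2 + 8*k + (2*k + 1)*(3*k^2 - 3*k + 2) - 3)*(-k^4 + 2*k^3 - 4*k^2 + 3*k + 1))/(-k^4 + 2*k^3 - 4*k^2 + 3*k + 1)^3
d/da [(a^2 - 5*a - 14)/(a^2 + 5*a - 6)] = 2*(5*a^2 + 8*a + 50)/(a^4 + 10*a^3 + 13*a^2 - 60*a + 36)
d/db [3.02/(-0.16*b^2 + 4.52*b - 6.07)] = (0.9664*b - 13.6504)/(0.16*b^2 - 4.52*b + 6.07)^2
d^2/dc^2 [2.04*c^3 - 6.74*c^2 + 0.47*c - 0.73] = 12.24*c - 13.48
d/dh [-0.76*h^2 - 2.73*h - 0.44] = -1.52*h - 2.73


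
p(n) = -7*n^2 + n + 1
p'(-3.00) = 43.00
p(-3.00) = -65.00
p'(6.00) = -83.00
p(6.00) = -245.00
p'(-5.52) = 78.28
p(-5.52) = -217.81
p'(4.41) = -60.74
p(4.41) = -130.73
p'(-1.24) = 18.36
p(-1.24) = -11.00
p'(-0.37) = 6.18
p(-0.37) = -0.33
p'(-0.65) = 10.10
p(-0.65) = -2.61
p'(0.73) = -9.22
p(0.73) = -2.00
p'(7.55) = -104.70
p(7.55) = -390.47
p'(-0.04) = 1.56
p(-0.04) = 0.95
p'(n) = 1 - 14*n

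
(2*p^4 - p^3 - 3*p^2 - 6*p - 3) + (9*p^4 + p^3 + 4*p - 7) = 11*p^4 - 3*p^2 - 2*p - 10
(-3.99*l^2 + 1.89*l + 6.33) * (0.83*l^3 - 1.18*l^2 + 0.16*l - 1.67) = -3.3117*l^5 + 6.2769*l^4 + 2.3853*l^3 - 0.503699999999999*l^2 - 2.1435*l - 10.5711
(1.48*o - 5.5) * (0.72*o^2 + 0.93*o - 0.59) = 1.0656*o^3 - 2.5836*o^2 - 5.9882*o + 3.245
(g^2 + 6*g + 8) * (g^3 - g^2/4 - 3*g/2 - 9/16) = g^5 + 23*g^4/4 + 5*g^3 - 185*g^2/16 - 123*g/8 - 9/2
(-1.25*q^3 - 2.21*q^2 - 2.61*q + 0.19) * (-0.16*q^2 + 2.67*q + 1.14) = 0.2*q^5 - 2.9839*q^4 - 6.9081*q^3 - 9.5185*q^2 - 2.4681*q + 0.2166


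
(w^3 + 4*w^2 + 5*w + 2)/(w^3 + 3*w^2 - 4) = (w^2 + 2*w + 1)/(w^2 + w - 2)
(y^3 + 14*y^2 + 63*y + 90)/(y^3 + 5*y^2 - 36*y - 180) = (y + 3)/(y - 6)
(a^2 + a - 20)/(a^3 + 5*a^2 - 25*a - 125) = (a - 4)/(a^2 - 25)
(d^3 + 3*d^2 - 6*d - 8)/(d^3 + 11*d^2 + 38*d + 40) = (d^2 - d - 2)/(d^2 + 7*d + 10)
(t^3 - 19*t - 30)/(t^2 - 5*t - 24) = (t^2 - 3*t - 10)/(t - 8)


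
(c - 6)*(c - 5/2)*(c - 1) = c^3 - 19*c^2/2 + 47*c/2 - 15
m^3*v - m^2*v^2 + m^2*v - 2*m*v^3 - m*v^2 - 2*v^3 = (m - 2*v)*(m + v)*(m*v + v)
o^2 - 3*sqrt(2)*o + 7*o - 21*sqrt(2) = (o + 7)*(o - 3*sqrt(2))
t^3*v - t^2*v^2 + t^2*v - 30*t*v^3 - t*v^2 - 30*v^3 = (t - 6*v)*(t + 5*v)*(t*v + v)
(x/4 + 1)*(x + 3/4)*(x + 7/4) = x^3/4 + 13*x^2/8 + 181*x/64 + 21/16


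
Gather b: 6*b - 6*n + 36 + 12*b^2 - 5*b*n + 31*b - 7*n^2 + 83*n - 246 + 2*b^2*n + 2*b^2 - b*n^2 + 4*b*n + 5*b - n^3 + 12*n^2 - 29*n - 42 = b^2*(2*n + 14) + b*(-n^2 - n + 42) - n^3 + 5*n^2 + 48*n - 252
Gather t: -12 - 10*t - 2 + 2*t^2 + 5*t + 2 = 2*t^2 - 5*t - 12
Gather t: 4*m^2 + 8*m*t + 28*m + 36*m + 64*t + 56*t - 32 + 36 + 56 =4*m^2 + 64*m + t*(8*m + 120) + 60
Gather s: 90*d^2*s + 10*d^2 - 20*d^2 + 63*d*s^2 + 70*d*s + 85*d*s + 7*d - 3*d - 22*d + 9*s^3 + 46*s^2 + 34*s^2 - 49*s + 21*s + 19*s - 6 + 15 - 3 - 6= -10*d^2 - 18*d + 9*s^3 + s^2*(63*d + 80) + s*(90*d^2 + 155*d - 9)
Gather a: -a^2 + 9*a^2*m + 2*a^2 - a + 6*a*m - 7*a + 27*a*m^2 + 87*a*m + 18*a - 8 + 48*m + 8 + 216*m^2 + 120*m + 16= a^2*(9*m + 1) + a*(27*m^2 + 93*m + 10) + 216*m^2 + 168*m + 16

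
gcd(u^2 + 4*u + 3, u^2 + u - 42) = 1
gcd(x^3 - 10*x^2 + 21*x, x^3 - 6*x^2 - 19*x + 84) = x^2 - 10*x + 21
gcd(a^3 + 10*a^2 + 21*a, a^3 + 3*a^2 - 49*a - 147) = a^2 + 10*a + 21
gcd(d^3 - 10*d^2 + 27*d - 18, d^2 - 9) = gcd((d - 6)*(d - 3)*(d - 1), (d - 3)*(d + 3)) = d - 3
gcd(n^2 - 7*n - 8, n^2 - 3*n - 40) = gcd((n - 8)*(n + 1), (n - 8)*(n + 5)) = n - 8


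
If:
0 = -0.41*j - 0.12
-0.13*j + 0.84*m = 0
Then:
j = -0.29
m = -0.05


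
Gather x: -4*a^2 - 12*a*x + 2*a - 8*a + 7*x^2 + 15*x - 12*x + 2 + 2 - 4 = -4*a^2 - 6*a + 7*x^2 + x*(3 - 12*a)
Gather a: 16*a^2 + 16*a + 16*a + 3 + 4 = 16*a^2 + 32*a + 7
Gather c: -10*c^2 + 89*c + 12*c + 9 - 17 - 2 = -10*c^2 + 101*c - 10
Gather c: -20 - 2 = -22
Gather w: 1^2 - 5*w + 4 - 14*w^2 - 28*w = -14*w^2 - 33*w + 5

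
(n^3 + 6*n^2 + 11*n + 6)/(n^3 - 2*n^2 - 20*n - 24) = (n^2 + 4*n + 3)/(n^2 - 4*n - 12)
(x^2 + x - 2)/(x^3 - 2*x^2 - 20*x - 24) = (x - 1)/(x^2 - 4*x - 12)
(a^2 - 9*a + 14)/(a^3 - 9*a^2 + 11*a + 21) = (a - 2)/(a^2 - 2*a - 3)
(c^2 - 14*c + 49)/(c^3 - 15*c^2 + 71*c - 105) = (c - 7)/(c^2 - 8*c + 15)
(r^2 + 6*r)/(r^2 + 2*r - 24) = r/(r - 4)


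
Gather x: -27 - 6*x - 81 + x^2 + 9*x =x^2 + 3*x - 108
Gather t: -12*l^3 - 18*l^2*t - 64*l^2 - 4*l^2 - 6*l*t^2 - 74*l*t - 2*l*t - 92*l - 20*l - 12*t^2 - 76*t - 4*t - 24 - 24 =-12*l^3 - 68*l^2 - 112*l + t^2*(-6*l - 12) + t*(-18*l^2 - 76*l - 80) - 48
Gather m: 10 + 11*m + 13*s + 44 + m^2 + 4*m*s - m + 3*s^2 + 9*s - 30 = m^2 + m*(4*s + 10) + 3*s^2 + 22*s + 24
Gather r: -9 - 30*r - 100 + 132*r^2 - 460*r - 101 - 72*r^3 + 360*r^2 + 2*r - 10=-72*r^3 + 492*r^2 - 488*r - 220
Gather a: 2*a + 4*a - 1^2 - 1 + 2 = 6*a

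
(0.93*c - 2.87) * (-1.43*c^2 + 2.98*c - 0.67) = -1.3299*c^3 + 6.8755*c^2 - 9.1757*c + 1.9229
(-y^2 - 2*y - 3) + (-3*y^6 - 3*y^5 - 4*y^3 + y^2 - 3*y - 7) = -3*y^6 - 3*y^5 - 4*y^3 - 5*y - 10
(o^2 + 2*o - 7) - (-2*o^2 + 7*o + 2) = 3*o^2 - 5*o - 9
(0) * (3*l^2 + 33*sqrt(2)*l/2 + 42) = 0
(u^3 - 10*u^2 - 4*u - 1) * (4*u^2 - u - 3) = 4*u^5 - 41*u^4 - 9*u^3 + 30*u^2 + 13*u + 3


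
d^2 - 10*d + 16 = (d - 8)*(d - 2)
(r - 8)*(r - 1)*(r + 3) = r^3 - 6*r^2 - 19*r + 24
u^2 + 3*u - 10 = (u - 2)*(u + 5)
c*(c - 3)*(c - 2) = c^3 - 5*c^2 + 6*c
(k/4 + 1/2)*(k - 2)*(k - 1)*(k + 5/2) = k^4/4 + 3*k^3/8 - 13*k^2/8 - 3*k/2 + 5/2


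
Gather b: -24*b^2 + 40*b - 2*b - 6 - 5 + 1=-24*b^2 + 38*b - 10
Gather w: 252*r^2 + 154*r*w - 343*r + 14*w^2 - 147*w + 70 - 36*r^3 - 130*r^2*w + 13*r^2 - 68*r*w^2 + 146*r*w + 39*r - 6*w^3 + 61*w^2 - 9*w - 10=-36*r^3 + 265*r^2 - 304*r - 6*w^3 + w^2*(75 - 68*r) + w*(-130*r^2 + 300*r - 156) + 60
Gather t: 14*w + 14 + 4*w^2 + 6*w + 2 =4*w^2 + 20*w + 16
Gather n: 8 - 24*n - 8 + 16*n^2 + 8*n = 16*n^2 - 16*n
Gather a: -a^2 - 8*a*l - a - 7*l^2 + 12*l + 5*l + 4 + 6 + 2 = -a^2 + a*(-8*l - 1) - 7*l^2 + 17*l + 12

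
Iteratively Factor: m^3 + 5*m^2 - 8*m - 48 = (m + 4)*(m^2 + m - 12) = (m - 3)*(m + 4)*(m + 4)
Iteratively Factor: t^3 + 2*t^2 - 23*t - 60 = (t - 5)*(t^2 + 7*t + 12) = (t - 5)*(t + 4)*(t + 3)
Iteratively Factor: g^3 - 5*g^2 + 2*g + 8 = (g + 1)*(g^2 - 6*g + 8) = (g - 4)*(g + 1)*(g - 2)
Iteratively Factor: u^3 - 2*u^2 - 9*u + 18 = (u - 3)*(u^2 + u - 6) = (u - 3)*(u + 3)*(u - 2)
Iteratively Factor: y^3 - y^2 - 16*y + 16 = (y + 4)*(y^2 - 5*y + 4) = (y - 4)*(y + 4)*(y - 1)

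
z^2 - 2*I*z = z*(z - 2*I)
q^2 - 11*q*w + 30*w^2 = (q - 6*w)*(q - 5*w)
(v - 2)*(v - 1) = v^2 - 3*v + 2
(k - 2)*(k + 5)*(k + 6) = k^3 + 9*k^2 + 8*k - 60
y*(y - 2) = y^2 - 2*y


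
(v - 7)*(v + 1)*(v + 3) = v^3 - 3*v^2 - 25*v - 21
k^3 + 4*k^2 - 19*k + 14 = (k - 2)*(k - 1)*(k + 7)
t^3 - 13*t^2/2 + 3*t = t*(t - 6)*(t - 1/2)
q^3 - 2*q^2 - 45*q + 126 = (q - 6)*(q - 3)*(q + 7)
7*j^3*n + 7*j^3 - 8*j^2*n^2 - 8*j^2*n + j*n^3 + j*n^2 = (-7*j + n)*(-j + n)*(j*n + j)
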